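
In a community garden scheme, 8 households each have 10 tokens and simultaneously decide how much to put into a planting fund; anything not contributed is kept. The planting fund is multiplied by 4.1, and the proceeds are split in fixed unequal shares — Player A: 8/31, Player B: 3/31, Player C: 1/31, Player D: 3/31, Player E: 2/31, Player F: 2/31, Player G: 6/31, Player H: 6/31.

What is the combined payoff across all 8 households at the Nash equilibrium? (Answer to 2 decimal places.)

A player with share s gets back 4.1·s per unit contributed, so full contribution is dominant for anyone with s > 1/4.1 = 0.2439 and zero contribution is dominant for anyone below.
Player A alone (share 8/31) is above the threshold, contributing 10; the remaining 7 contribute 0. Total contributed: 10.
The planting fund pays out 4.1 × 10 = 41.00 in total (split across the unequal shares, but the aggregate is all that matters for the group sum).
The 7 free-riders keep 10 each, adding 70. Group total = 70 + 41.00 = 111.00.

111.00 tokens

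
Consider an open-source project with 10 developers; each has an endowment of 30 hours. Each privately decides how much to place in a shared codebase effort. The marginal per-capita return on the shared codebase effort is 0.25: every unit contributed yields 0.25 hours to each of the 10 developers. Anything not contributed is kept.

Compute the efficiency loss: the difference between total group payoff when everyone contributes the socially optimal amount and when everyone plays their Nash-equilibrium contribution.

The private return per contributed unit is 0.25 < 1, so contributing 0 is dominant for every player. At the Nash equilibrium everyone keeps their 30, and the group total is 10 × 30 = 300.
Each contributed unit returns 2.500 to the group as a whole (0.25 to each of 10 players), which exceeds 1, so the social optimum is full contribution: group total = 2.500 × 300 = 750.00.
Efficiency loss = 750.00 − 300 = 450.00.

450.00 hours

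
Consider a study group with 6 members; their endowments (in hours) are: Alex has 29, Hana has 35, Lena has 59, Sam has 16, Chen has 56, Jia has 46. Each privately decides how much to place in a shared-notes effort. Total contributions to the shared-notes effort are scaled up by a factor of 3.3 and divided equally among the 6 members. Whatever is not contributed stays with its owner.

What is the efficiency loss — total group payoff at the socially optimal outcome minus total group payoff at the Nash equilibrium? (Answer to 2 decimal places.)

554.30 hours

The private return per contributed unit is 3.3/6 = 0.5500 < 1 for every player regardless of endowment, so the Nash equilibrium is zero contribution and the group total is Σ E_j = 29 + 35 + 59 + 16 + 56 + 46 = 241.
Each contributed unit returns 3.300 to the group, so the social optimum is full contribution by everyone: group total = 3.300 × 241 = 795.30.
Efficiency loss = (3.300 − 1) × 241 = 554.30.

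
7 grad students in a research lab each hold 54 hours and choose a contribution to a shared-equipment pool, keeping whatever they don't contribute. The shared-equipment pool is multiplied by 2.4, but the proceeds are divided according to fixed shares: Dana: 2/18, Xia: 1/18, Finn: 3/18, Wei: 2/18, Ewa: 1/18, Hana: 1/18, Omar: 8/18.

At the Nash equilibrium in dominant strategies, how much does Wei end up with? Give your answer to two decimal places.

A player with share s gets back 2.4·s per unit contributed, so full contribution is dominant for anyone with s > 1/2.4 = 0.4167 and zero contribution is dominant for anyone below.
Only Omar (8/18) clears that bar, contributing 54; the remaining 6 contribute 0. Total contributed: 54.
Wei keeps 54 and receives 2.4 × 54 × 2/18 = 14.40 from the shared-equipment pool, for a payoff of 68.40.

68.40 hours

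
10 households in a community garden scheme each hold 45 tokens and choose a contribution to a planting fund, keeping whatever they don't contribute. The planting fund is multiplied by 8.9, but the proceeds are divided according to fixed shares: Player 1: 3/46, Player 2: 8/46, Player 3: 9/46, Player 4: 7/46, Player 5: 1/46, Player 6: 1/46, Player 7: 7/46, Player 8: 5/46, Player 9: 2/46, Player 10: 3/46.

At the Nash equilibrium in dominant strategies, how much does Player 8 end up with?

Each unit j contributes comes back to j as 8.9 × (j's share), so j prefers to contribute only if that share exceeds 1/8.9 = 0.1124; otherwise keeping the unit dominates.
Player 2, Player 3, Player 4 and Player 7 are above the threshold, contributing 45 each; the remaining 6 contribute 0. Total contributed: 180.
Player 8 keeps 45 and receives 8.9 × 180 × 5/46 = 174.13 from the planting fund, for a payoff of 219.13.

219.13 tokens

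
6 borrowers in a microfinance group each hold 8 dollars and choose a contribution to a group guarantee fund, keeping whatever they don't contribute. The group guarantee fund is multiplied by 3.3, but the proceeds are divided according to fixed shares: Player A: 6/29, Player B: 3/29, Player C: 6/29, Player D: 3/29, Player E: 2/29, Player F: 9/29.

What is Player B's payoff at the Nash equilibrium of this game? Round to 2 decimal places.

Player j's private return per contributed unit is 3.3 × (j's share). Contributing is weakly dominant for j when that share is at least 1/3.3 = 0.3030, and contributing 0 is dominant otherwise.
Only Player F (9/29) clears that bar, contributing 8; the remaining 5 contribute 0. Total contributed: 8.
Player B keeps 8 and receives 3.3 × 8 × 3/29 = 2.73 from the group guarantee fund, for a payoff of 10.73.

10.73 dollars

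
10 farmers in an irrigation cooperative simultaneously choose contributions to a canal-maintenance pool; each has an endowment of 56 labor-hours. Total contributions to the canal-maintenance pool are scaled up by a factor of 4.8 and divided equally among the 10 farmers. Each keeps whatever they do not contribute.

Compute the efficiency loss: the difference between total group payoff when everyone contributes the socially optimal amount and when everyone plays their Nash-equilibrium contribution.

2128.00 labor-hours

Each contributed unit returns 4.8/10 = 0.4800 to its contributor — below 1 — so contributing 0 is dominant for every player. At the Nash equilibrium everyone keeps their 56, and the group total is 10 × 56 = 560.
Each contributed unit returns 4.800 to the group as a whole (0.4800 to each of 10 players), which exceeds 1, so the social optimum is full contribution: group total = 4.800 × 560 = 2688.00.
Efficiency loss = 2688.00 − 560 = 2128.00.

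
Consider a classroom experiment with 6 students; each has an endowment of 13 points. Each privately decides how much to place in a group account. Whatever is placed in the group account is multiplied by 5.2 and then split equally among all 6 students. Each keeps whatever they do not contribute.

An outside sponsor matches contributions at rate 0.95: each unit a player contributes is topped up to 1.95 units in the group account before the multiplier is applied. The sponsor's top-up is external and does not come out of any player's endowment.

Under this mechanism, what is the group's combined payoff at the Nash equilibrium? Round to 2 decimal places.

790.92 points

With the mechanism, a contributed unit returns 5.2 × 1.95 / 6 = 1.6900 per unit of net cost to the contributor — now above 1 — so contributing fully is weakly dominant for every player.
So the Nash equilibrium is full contribution by all 6; the group earns 5.2 × 1.95 × 78 = 790.92.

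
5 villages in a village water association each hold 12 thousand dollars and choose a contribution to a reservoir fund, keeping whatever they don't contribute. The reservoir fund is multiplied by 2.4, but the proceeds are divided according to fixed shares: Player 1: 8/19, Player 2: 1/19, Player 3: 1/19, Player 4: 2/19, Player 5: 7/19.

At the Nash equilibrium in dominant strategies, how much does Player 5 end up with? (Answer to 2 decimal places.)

22.61 thousand dollars

For player j, contributing a unit is worthwhile iff 2.4 × (j's share) ≥ 1, i.e. iff j's share is at least 0.4167.
Player 1 alone (share 8/19) is above the threshold, contributing 12; the remaining 4 contribute 0. Total contributed: 12.
Player 5 keeps 12 and receives 2.4 × 12 × 7/19 = 10.61 from the reservoir fund, for a payoff of 22.61.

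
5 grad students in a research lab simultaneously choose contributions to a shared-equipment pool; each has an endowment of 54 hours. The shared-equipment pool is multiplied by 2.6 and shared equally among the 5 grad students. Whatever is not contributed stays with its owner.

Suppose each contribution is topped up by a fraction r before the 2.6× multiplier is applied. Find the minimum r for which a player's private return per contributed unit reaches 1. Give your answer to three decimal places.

With matching at rate r, one contributed unit becomes (1 + r) in the shared-equipment pool and returns 2.6 × (1 + r) / 5 to the contributor.
Setting this equal to 1: 1 + r = 5/2.6 = 1.9231.
So the minimum matching rate is r = 1.9231 − 1 = 0.923.

0.923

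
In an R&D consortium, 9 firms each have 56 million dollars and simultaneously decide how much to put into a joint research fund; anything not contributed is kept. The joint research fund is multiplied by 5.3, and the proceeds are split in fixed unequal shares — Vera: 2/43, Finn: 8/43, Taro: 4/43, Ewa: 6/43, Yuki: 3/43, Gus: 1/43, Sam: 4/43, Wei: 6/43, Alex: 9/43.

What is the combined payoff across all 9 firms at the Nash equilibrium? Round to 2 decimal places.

744.80 million dollars

Player j's private return per contributed unit is 5.3 × (j's share). Contributing is weakly dominant for j when that share is at least 1/5.3 = 0.1887, and contributing 0 is dominant otherwise.
The only share above 0.1887 is Alex's 9/43, contributing 56; the remaining 8 contribute 0. Total contributed: 56.
The joint research fund pays out 5.3 × 56 = 296.80 in total (split across the unequal shares, but the aggregate is all that matters for the group sum).
The 8 free-riders keep 56 each, adding 448. Group total = 448 + 296.80 = 744.80.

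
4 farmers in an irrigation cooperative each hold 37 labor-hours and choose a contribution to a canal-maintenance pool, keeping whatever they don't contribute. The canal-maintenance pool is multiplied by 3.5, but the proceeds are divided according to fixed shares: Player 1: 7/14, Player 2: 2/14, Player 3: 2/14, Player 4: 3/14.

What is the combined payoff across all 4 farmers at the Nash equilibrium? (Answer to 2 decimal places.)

240.50 labor-hours

Player j's private return per contributed unit is 3.5 × (j's share). Contributing is weakly dominant for j when that share is at least 1/3.5 = 0.2857, and contributing 0 is dominant otherwise.
Player 1 alone (share 7/14) is above the threshold, contributing 37; the remaining 3 contribute 0. Total contributed: 37.
The canal-maintenance pool pays out 3.5 × 37 = 129.50 in total (split across the unequal shares, but the aggregate is all that matters for the group sum).
The 3 free-riders keep 37 each, adding 111. Group total = 111 + 129.50 = 240.50.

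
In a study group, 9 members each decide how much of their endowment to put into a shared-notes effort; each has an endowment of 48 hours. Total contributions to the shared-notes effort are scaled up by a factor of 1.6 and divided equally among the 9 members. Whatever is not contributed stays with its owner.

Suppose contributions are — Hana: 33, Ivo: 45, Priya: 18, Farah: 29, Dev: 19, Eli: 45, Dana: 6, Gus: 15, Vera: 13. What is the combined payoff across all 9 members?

Total contributed: 33 + 45 + 18 + 29 + 19 + 45 + 6 + 15 + 13 = 223; total kept: 9 × 48 − 223 = 209.
The shared-notes effort pays out 1.6 × 223 = 356.80 in aggregate.
Group total = 209 + 356.80 = 565.80.

565.80 hours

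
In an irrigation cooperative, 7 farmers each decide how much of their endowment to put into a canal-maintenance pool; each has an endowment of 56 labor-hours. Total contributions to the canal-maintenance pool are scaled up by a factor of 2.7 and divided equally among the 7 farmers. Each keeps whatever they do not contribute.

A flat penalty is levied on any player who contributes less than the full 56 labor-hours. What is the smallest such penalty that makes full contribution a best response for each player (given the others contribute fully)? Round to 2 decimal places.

Given the others contribute fully, the best deviation is to contribute 0 (any partial contribution still incurs the fine and gives up units whose private return 0.3857 is below 1).
Deviating from 56 to 0 saves 56 labor-hours but forfeits the deviator's share of the drop in the canal-maintenance pool: 2.7/7 × 56 = 21.60.
So the deviation gain is 56 − 21.60 = 34.40, and the fine must be at least 34.40 labor-hours to wipe it out.

34.40 labor-hours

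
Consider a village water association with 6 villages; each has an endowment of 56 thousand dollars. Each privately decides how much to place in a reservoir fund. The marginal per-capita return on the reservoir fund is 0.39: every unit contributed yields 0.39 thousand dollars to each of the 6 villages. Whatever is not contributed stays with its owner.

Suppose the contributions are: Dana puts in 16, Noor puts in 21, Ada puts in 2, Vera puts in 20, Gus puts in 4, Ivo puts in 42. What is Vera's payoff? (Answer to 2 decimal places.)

Total contributed: 16 + 21 + 2 + 20 + 4 + 42 = 105.
Each receives 0.39 × 105 = 40.95 from the reservoir fund.
Vera keeps 56 − 20 = 36, so Vera's payoff is 36 + 40.95 = 76.95.

76.95 thousand dollars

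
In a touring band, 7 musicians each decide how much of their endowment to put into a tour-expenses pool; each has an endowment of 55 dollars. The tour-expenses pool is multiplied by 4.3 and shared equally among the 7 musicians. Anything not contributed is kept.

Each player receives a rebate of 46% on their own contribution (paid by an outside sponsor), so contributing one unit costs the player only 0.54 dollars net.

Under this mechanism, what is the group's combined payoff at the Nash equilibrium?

The effective private return per unit is now (4.3/7) / 0.54 = 1.1376 > 1, so every player's dominant strategy flips to full contribution.
So the Nash equilibrium is full contribution by all 7; the group earns 7 × (55 × 0.46 + 4.3 × 55) = 1832.60.

1832.60 dollars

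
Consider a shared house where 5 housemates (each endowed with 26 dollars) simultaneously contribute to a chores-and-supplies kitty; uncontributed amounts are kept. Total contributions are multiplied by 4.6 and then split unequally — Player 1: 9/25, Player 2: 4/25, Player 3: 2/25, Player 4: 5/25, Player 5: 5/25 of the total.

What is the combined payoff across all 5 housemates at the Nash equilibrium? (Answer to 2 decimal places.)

223.60 dollars

For player j, contributing a unit is worthwhile iff 4.6 × (j's share) ≥ 1, i.e. iff j's share is at least 0.2174.
Player 1 alone (share 9/25) is above the threshold, contributing 26; the remaining 4 contribute 0. Total contributed: 26.
The chores-and-supplies kitty pays out 4.6 × 26 = 119.60 in total (split across the unequal shares, but the aggregate is all that matters for the group sum).
The 4 free-riders keep 26 each, adding 104. Group total = 104 + 119.60 = 223.60.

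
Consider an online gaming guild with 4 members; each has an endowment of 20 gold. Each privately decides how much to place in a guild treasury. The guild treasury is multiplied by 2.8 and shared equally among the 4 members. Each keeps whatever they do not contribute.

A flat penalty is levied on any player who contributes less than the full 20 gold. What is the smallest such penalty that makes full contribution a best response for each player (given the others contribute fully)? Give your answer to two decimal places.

6.00 gold

Given the others contribute fully, the best deviation is to contribute 0 (any partial contribution still incurs the fine and gives up units whose private return 0.7000 is below 1).
Deviating from 20 to 0 saves 20 gold but forfeits the deviator's share of the drop in the guild treasury: 2.8/4 × 20 = 14.00.
So the deviation gain is 20 − 14.00 = 6.00, and the fine must be at least 6.00 gold to wipe it out.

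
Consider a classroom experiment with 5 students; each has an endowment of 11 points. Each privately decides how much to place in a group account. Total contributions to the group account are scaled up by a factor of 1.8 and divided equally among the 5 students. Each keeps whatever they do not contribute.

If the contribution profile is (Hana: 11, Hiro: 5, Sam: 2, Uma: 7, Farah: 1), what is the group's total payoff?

Total contributed: 11 + 5 + 2 + 7 + 1 = 26; total kept: 5 × 11 − 26 = 29.
The group account pays out 1.8 × 26 = 46.80 in aggregate.
Group total = 29 + 46.80 = 75.80.

75.80 points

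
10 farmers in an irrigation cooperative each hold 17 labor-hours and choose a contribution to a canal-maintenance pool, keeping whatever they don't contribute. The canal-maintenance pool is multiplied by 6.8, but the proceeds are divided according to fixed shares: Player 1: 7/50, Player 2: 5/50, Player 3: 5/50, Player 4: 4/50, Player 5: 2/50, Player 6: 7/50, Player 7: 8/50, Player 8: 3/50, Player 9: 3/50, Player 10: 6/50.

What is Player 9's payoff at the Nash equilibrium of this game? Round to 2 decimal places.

23.94 labor-hours

Each unit j contributes comes back to j as 6.8 × (j's share), so j prefers to contribute only if that share exceeds 1/6.8 = 0.1471; otherwise keeping the unit dominates.
Player 7 alone (share 8/50) is above the threshold, contributing 17; the remaining 9 contribute 0. Total contributed: 17.
Player 9 keeps 17 and receives 6.8 × 17 × 3/50 = 6.94 from the canal-maintenance pool, for a payoff of 23.94.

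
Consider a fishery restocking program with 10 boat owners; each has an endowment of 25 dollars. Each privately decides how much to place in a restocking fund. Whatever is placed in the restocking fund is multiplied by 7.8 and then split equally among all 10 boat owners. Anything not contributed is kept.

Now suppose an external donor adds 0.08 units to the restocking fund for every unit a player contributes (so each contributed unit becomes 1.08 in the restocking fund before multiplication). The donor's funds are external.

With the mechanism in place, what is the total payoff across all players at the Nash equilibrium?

Even with the mechanism, each unit contributed returns only 7.8 × 1.08 / 10 = 0.8424 per unit of net cost, so contributing nothing is still dominant.
Everyone keeps their endowment and the group total is 10 × 25 = 250.

250.00 dollars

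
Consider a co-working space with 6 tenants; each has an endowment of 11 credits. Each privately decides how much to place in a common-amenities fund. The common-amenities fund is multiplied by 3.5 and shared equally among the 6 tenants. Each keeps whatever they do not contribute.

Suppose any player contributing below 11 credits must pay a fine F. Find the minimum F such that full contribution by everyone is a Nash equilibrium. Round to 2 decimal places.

Given the others contribute fully, the best deviation is to contribute 0 (any partial contribution still incurs the fine and gives up units whose private return 0.5833 is below 1).
Deviating from 11 to 0 saves 11 credits but forfeits the deviator's share of the drop in the common-amenities fund: 3.5/6 × 11 = 6.42.
So the deviation gain is 11 − 6.42 = 4.58, and the fine must be at least 4.58 credits to wipe it out.

4.58 credits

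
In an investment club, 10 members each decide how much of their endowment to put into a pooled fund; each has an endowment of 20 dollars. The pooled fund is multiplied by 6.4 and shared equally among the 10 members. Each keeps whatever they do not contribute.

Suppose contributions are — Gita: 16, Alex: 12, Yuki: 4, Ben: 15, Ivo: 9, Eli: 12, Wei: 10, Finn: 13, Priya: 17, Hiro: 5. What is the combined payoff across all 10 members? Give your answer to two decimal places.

810.20 dollars

Total contributed: 16 + 12 + 4 + 15 + 9 + 12 + 10 + 13 + 17 + 5 = 113; total kept: 10 × 20 − 113 = 87.
The pooled fund pays out 6.4 × 113 = 723.20 in aggregate.
Group total = 87 + 723.20 = 810.20.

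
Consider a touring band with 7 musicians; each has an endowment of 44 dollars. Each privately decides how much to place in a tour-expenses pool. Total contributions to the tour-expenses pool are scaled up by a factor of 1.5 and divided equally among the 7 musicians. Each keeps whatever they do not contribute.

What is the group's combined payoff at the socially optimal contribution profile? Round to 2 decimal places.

Each contributed unit returns 1.500 to the group as a whole (0.2143 to each of 7 players), which exceeds 1, so the social optimum is full contribution: group total = 1.500 × 308 = 462.00.

462.00 dollars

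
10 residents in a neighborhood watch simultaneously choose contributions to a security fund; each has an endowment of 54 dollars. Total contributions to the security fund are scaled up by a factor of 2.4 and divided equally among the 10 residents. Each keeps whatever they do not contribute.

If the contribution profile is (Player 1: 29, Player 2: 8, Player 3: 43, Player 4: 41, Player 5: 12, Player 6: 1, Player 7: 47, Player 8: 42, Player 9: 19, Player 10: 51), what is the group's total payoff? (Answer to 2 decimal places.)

Total contributed: 29 + 8 + 43 + 41 + 12 + 1 + 47 + 42 + 19 + 51 = 293; total kept: 10 × 54 − 293 = 247.
The security fund pays out 2.4 × 293 = 703.20 in aggregate.
Group total = 247 + 703.20 = 950.20.

950.20 dollars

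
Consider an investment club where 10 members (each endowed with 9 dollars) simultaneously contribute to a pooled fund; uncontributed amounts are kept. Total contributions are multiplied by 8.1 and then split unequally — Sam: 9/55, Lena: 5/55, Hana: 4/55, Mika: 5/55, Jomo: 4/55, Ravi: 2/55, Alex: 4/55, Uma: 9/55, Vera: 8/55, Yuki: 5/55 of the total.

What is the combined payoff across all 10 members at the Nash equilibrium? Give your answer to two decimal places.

Each unit j contributes comes back to j as 8.1 × (j's share), so j prefers to contribute only if that share exceeds 1/8.1 = 0.1235; otherwise keeping the unit dominates.
Sam, Uma and Vera clear that bar, contributing 9 each; the remaining 7 contribute 0. Total contributed: 27.
The pooled fund pays out 8.1 × 27 = 218.70 in total (split across the unequal shares, but the aggregate is all that matters for the group sum).
The 7 free-riders keep 9 each, adding 63. Group total = 63 + 218.70 = 281.70.

281.70 dollars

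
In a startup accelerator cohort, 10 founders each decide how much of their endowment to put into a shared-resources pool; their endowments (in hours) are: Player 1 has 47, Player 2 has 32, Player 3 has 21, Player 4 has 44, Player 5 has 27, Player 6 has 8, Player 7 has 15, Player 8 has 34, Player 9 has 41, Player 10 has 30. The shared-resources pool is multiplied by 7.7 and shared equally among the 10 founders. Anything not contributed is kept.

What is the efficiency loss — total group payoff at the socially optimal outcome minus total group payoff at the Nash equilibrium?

The private return per contributed unit is 7.7/10 = 0.7700 < 1 for every player regardless of endowment, so the Nash equilibrium is zero contribution and the group total is Σ E_j = 47 + 32 + 21 + 44 + 27 + 8 + 15 + 34 + 41 + 30 = 299.
Each contributed unit returns 7.700 to the group, so the social optimum is full contribution by everyone: group total = 7.700 × 299 = 2302.30.
Efficiency loss = (7.700 − 1) × 299 = 2003.30.

2003.30 hours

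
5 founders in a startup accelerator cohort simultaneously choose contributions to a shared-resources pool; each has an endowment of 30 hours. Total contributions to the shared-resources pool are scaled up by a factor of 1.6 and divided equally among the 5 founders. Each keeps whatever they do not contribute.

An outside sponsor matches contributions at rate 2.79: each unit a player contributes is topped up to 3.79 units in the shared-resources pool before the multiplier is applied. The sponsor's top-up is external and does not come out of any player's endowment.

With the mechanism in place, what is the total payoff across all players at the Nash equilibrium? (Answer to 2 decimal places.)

909.60 hours

Under the mechanism each unit contributed yields 1.6 × 3.79 / 5 = 1.2128 back to its contributor per unit of net cost, which exceeds 1, making full contribution the dominant choice for everyone.
At the Nash equilibrium everyone contributes 30. Group total payoff = 1.6 × 3.79 × 150 = 909.60.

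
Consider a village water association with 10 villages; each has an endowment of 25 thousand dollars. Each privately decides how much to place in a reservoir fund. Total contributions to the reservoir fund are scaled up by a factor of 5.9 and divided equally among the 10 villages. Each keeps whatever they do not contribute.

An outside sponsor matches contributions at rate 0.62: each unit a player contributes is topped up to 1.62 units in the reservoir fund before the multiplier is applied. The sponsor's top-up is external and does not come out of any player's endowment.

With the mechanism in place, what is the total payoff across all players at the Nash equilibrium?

250.00 thousand dollars

The effective private return is 5.9 × 1.62 / 10 = 0.9558, which is still under 1, so the mechanism doesn't change anyone's dominant strategy: zero contribution.
Everyone keeps their endowment and the group total is 10 × 25 = 250.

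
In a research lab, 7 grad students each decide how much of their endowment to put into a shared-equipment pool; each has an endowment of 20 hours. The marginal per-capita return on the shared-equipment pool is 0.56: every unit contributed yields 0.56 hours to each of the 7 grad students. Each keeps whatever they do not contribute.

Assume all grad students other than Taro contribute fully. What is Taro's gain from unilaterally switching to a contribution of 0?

Switching from a contribution of 20 to 0 lets Taro keep an extra 20 hours, but lowers the shared-equipment pool by 20, which costs Taro their own share of that drop: 0.56 × 20 = 11.20.
Net gain = 20 − 11.20 = 8.80. The private return per contributed unit (0.56) is below 1, so free-riding is indeed the best response regardless of what the others do.

8.80 hours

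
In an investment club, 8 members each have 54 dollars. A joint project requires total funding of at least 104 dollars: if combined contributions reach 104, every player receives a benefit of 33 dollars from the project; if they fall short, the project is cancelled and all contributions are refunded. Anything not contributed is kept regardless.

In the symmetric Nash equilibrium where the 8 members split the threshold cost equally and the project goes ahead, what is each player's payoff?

Equal share of the threshold: 104/8 = 13.
At this profile no one gains by cutting their contribution: any cut drops the total below 104, the project is cancelled, contributions are refunded, and the deviator ends with 54, which is less than 54 − 13 + 33 = 74. Contributing more than 13 just wastes the excess. So contributing exactly 13 is a best response.
Each player's payoff: 54 − 13 + 33 = 74.

74 dollars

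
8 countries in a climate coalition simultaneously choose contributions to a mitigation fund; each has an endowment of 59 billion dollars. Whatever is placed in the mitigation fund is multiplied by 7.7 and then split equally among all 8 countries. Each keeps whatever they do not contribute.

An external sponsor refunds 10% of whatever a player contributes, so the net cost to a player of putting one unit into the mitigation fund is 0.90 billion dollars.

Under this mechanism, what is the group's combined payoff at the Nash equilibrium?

Under the mechanism each unit contributed yields (7.7/8) / 0.90 = 1.0694 back to its contributor per unit of net cost, which exceeds 1, making full contribution the dominant choice for everyone.
At the Nash equilibrium everyone contributes 59. Group total payoff = 8 × (59 × 0.10 + 7.7 × 59) = 3681.60.

3681.60 billion dollars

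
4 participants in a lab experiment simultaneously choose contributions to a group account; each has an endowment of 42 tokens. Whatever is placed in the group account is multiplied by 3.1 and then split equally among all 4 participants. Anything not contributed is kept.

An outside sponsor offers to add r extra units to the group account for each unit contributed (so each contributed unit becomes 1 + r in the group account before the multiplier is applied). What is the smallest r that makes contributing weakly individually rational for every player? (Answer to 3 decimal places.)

With matching at rate r, one contributed unit becomes (1 + r) in the group account and returns 3.1 × (1 + r) / 4 to the contributor.
Setting this equal to 1: 1 + r = 4/3.1 = 1.2903.
So the minimum matching rate is r = 1.2903 − 1 = 0.290.

0.290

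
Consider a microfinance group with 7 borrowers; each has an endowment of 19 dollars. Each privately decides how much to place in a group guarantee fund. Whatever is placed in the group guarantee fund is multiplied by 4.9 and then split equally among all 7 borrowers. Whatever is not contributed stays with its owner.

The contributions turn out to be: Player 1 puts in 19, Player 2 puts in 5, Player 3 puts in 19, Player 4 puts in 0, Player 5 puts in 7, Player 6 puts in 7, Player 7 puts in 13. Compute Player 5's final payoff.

61.00 dollars

Total contributed: 19 + 5 + 19 + 0 + 7 + 7 + 13 = 70.
Each receives 4.9 × 70 / 7 = 49.00 from the group guarantee fund.
Player 5 keeps 19 − 7 = 12, so Player 5's payoff is 12 + 49.00 = 61.00.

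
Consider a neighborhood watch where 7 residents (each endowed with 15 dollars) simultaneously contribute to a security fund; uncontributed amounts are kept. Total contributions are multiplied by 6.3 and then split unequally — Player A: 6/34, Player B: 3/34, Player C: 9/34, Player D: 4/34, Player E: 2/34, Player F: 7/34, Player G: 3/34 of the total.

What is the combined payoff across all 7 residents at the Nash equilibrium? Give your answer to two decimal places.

Player j's private return per contributed unit is 6.3 × (j's share). Contributing is weakly dominant for j when that share is at least 1/6.3 = 0.1587, and contributing 0 is dominant otherwise.
Player A, Player C and Player F are above the threshold, contributing 15 each; the remaining 4 contribute 0. Total contributed: 45.
The security fund pays out 6.3 × 45 = 283.50 in total (split across the unequal shares, but the aggregate is all that matters for the group sum).
The 4 free-riders keep 15 each, adding 60. Group total = 60 + 283.50 = 343.50.

343.50 dollars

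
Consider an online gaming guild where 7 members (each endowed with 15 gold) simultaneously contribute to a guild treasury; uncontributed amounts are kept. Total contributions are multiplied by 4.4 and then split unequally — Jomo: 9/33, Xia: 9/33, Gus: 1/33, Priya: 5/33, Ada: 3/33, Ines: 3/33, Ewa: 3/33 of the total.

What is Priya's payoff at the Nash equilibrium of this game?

35.00 gold

Player j's private return per contributed unit is 4.4 × (j's share). Contributing is weakly dominant for j when that share is at least 1/4.4 = 0.2273, and contributing 0 is dominant otherwise.
Jomo and Xia clear that bar, contributing 15 each; the remaining 5 contribute 0. Total contributed: 30.
Priya keeps 15 and receives 4.4 × 30 × 5/33 = 20.00 from the guild treasury, for a payoff of 35.00.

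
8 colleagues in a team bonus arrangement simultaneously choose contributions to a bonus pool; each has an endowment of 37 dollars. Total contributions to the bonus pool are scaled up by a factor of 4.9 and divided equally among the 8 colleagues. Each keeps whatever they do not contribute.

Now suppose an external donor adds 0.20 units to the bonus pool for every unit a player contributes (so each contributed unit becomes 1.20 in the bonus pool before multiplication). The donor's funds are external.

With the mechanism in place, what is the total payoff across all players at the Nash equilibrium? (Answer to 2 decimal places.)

With the mechanism, a contributed unit returns 4.9 × 1.20 / 8 = 0.7350 per unit of net cost — still below 1 — so contributing 0 remains dominant for every player.
Everyone keeps their endowment and the group total is 8 × 37 = 296.

296.00 dollars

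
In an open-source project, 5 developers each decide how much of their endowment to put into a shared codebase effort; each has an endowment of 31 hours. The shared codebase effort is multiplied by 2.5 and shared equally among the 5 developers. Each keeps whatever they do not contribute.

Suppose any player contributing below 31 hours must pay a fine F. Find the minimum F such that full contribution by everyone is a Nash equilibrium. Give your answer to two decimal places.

Given the others contribute fully, the best deviation is to contribute 0 (any partial contribution still incurs the fine and gives up units whose private return 0.5000 is below 1).
Deviating from 31 to 0 saves 31 hours but forfeits the deviator's share of the drop in the shared codebase effort: 2.5/5 × 31 = 15.50.
So the deviation gain is 31 − 15.50 = 15.50, and the fine must be at least 15.50 hours to wipe it out.

15.50 hours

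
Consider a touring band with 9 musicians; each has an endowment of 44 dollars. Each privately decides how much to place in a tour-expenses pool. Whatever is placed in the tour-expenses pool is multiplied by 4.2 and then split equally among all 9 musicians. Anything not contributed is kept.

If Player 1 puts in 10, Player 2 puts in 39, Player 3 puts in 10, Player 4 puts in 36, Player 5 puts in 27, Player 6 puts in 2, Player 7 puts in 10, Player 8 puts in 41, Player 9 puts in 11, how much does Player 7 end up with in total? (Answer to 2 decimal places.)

120.80 dollars

Total contributed: 10 + 39 + 10 + 36 + 27 + 2 + 10 + 41 + 11 = 186.
Each receives 4.2 × 186 / 9 = 86.80 from the tour-expenses pool.
Player 7 keeps 44 − 10 = 34, so Player 7's payoff is 34 + 86.80 = 120.80.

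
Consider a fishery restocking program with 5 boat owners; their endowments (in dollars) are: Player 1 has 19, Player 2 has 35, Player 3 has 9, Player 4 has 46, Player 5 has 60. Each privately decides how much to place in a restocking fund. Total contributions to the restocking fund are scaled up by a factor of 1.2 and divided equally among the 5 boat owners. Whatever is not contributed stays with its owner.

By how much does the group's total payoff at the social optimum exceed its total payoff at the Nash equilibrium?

33.80 dollars

The private return per contributed unit is 1.2/5 = 0.2400 < 1 for every player regardless of endowment, so the Nash equilibrium is zero contribution and the group total is Σ E_j = 19 + 35 + 9 + 46 + 60 = 169.
Each contributed unit returns 1.200 to the group, so the social optimum is full contribution by everyone: group total = 1.200 × 169 = 202.80.
Efficiency loss = (1.200 − 1) × 169 = 33.80.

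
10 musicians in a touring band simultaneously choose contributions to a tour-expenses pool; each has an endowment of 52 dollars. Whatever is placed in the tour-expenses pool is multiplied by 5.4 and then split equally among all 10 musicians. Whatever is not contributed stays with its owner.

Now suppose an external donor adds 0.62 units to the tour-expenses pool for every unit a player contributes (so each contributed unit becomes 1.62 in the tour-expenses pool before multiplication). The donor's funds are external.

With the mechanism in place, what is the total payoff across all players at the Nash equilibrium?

520.00 dollars

With the mechanism, a contributed unit returns 5.4 × 1.62 / 10 = 0.8748 per unit of net cost — still below 1 — so contributing 0 remains dominant for every player.
Everyone keeps their endowment and the group total is 10 × 52 = 520.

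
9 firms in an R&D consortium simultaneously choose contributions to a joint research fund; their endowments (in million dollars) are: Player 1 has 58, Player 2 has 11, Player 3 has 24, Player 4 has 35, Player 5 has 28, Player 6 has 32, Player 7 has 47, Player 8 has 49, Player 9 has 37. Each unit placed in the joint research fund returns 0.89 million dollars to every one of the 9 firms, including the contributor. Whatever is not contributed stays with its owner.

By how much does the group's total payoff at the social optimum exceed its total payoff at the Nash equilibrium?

The private return per contributed unit is 0.89 < 1 for everyone, so the Nash equilibrium is zero contribution and the group total is Σ E_j = 58 + 11 + 24 + 35 + 28 + 32 + 47 + 49 + 37 = 321.
Each contributed unit returns 8.010 to the group, so the social optimum is full contribution by everyone: group total = 8.010 × 321 = 2571.21.
Efficiency loss = (8.010 − 1) × 321 = 2250.21.

2250.21 million dollars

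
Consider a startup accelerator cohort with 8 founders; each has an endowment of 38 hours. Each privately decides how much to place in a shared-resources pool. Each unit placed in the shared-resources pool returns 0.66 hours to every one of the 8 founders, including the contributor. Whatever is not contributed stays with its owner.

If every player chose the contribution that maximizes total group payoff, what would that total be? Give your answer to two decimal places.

Each contributed unit returns 5.280 to the group as a whole (0.66 to each of 8 players), which exceeds 1, so the social optimum is full contribution: group total = 5.280 × 304 = 1605.12.

1605.12 hours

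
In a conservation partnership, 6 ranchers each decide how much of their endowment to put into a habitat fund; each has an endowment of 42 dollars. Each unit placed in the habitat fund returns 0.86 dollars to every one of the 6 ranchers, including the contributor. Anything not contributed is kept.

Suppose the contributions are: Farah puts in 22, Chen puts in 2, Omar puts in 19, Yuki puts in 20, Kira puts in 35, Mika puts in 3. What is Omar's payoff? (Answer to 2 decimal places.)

Total contributed: 22 + 2 + 19 + 20 + 35 + 3 = 101.
Each receives 0.86 × 101 = 86.86 from the habitat fund.
Omar keeps 42 − 19 = 23, so Omar's payoff is 23 + 86.86 = 109.86.

109.86 dollars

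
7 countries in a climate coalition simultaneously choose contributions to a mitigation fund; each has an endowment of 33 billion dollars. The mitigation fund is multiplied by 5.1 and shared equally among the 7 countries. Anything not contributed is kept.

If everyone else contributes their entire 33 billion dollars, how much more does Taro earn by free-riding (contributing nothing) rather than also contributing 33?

8.96 billion dollars

Switching from a contribution of 33 to 0 lets Taro keep an extra 33 billion dollars, but lowers the mitigation fund by 33, which costs Taro their own share of that drop: 5.1/7 × 33 = 24.04.
Net gain = 33 − 24.04 = 8.96. The private return per contributed unit (0.7286) is below 1, so free-riding is indeed the best response regardless of what the others do.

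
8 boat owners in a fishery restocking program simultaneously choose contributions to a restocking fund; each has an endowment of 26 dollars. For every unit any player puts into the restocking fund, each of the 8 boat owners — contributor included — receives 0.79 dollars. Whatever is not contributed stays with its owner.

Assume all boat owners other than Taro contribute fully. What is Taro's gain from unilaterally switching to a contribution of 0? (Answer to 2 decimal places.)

Switching from a contribution of 26 to 0 lets Taro keep an extra 26 dollars, but lowers the restocking fund by 26, which costs Taro their own share of that drop: 0.79 × 26 = 20.54.
Net gain = 26 − 20.54 = 5.46. The private return per contributed unit (0.79) is below 1, so free-riding is indeed the best response regardless of what the others do.

5.46 dollars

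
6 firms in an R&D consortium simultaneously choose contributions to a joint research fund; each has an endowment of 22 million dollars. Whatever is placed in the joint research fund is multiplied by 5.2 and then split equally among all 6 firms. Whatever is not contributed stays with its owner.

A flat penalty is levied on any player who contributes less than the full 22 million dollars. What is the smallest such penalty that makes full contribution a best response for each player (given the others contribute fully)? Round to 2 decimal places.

2.93 million dollars

Given the others contribute fully, the best deviation is to contribute 0 (any partial contribution still incurs the fine and gives up units whose private return 0.8667 is below 1).
Deviating from 22 to 0 saves 22 million dollars but forfeits the deviator's share of the drop in the joint research fund: 5.2/6 × 22 = 19.07.
So the deviation gain is 22 − 19.07 = 2.93, and the fine must be at least 2.93 million dollars to wipe it out.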